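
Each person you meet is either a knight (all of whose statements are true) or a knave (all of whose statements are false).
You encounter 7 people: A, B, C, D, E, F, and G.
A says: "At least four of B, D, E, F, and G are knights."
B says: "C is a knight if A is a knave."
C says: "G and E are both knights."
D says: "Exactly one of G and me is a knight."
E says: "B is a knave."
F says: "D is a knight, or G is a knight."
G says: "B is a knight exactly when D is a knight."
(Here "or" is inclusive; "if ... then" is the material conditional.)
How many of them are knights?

3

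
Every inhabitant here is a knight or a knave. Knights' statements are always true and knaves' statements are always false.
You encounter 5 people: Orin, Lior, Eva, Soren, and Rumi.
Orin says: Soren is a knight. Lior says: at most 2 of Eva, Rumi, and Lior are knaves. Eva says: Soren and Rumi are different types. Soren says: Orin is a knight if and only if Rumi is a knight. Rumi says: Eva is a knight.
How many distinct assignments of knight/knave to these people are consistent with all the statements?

1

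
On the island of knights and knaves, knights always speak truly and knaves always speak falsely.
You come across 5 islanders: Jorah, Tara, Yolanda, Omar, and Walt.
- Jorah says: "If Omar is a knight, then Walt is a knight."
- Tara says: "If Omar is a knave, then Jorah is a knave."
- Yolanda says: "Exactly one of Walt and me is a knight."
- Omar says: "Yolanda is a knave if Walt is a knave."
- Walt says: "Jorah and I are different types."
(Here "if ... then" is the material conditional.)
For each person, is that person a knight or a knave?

Jorah (knave): "if Omar is a knight, then Walt is a knight" — false. ✓
Tara is a knight, so "if Omar is a knave, then Jorah is a knave" must be true — and it is.
Yolanda is a knave, so "exactly one of Walt and me is a knight" must be false — and it is.
Omar is a knight; "Yolanda is a knave if Walt is a knave" is true, as required.
Since Walt is a knave, "Jorah and I are different types" needs to be false, which holds.

Jorah is a knave, Tara is a knight, Yolanda is a knave, Omar is a knight, and Walt is a knave.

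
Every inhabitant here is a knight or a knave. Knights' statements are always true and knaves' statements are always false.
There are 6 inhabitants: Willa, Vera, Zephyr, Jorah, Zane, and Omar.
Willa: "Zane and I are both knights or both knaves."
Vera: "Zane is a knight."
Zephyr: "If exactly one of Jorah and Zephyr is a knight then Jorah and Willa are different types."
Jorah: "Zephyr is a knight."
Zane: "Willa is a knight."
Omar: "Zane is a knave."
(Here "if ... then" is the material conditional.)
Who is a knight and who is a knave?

Willa is a knight, Vera is a knight, Zephyr is a knight, Jorah is a knight, Zane is a knight, and Omar is a knave.

Willa (knight): "Zane and I are both knights or both knaves" — True. ✓
Vera (knight): "Zane is a knight" — True. ✓
Since Zephyr is a knight, "if exactly one of Jorah and Zephyr is a knight then Jorah and Willa are different types" needs to be True, which holds.
Jorah (knight): "Zephyr is a knight" — True. ✓
Zane (knight): "Willa is a knight" — True. ✓
Omar is a knave; "Zane is a knave" is false, as required.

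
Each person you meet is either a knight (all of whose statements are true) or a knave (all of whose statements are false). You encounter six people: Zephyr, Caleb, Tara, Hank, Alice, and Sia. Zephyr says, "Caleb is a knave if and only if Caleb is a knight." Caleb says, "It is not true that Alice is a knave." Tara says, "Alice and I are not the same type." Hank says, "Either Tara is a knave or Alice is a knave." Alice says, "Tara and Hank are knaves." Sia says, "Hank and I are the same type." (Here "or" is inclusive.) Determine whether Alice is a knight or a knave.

Alice is a knave.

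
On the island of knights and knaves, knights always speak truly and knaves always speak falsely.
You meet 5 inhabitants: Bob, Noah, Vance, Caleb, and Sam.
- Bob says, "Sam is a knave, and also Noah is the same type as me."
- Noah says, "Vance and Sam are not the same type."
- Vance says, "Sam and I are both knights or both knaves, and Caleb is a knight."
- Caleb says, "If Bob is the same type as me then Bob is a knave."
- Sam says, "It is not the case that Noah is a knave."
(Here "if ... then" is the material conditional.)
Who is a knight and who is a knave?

Bob is a knave, Noah is a knight, Vance is a knave, Caleb is a knight, and Sam is a knight.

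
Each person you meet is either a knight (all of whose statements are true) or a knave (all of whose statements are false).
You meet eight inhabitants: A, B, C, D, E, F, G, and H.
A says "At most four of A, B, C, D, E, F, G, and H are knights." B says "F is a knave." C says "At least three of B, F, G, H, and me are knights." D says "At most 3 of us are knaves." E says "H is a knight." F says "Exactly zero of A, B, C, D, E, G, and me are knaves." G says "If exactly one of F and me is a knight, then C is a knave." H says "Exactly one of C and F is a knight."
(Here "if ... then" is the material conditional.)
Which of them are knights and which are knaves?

A is a knight, B is a knight, C is a knave, D is a knave, E is a knave, F is a knave, G is a knight, and H is a knave.

A is a knight, and the claim "at most four of A, B, C, D, E, F, G, and H are knights" is indeed True.
B is a knight; "F is a knave" is True, as required.
As a knave, C's statement "at least three of B, F, G, H, and me are knights" should be false; it is.
D is a knave, so "at most 3 of us are knaves" must be false — and it is.
E is a knave; "H is a knight" is false, as required.
F is a knave, and the claim "exactly zero of A, B, C, D, E, G, and me are knaves" is indeed false.
As a knight, G's statement "if exactly one of F and me is a knight, then C is a knave" should be True; it is.
H (knave): "exactly one of C and F is a knight" — false. ✓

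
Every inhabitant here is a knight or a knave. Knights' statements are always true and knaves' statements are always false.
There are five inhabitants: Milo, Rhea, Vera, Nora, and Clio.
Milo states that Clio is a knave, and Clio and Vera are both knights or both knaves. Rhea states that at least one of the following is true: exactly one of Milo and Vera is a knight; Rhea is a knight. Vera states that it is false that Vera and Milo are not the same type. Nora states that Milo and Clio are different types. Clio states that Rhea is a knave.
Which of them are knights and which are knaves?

Knights: Milo, Rhea, and Nora. Knaves: Vera and Clio.

Suppose Milo is a knave. Then Milo's statement "Clio is a knave, and Clio and Vera are both knights or both knaves" would have to be false. Checking the 16 ways to assign the others, none is consistent with every speaker.
(For instance, with Rhea=knight, Vera=knave, Nora=knight, Clio=knave, Milo's claim "Clio is a knave, and Clio and Vera are both knights or both knaves" comes out true where it would need to be false.)
So Milo must be a knight, making "Clio is a knave, and Clio and Vera are both knights or both knaves" true. Taking Milo=knight, Rhea=knight, Vera=knave, Nora=knight, Clio=knave, each remaining statement checks out:
  Rhea (knight): "at least one of the following is true: exactly one of Milo and Vera is a knight; Rhea is a knight" — true. ✓
  Vera (knave): "it is false that Vera and Milo are not the same type" — false. ✓
  Nora (knight): "Milo and Clio are different types" — true. ✓
  Clio (knave): "Rhea is a knave" — false. ✓
This is the unique consistent assignment.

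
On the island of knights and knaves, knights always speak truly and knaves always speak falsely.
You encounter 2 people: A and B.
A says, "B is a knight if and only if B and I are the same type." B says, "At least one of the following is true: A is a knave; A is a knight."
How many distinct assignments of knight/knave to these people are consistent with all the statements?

2

Consistent assignments:
  A=knight, B=knight
  A=knave, B=knight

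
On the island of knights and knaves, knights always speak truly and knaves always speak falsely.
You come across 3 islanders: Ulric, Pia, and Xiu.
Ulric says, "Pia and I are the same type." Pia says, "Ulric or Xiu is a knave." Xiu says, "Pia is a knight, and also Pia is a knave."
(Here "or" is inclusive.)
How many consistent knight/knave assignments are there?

2

Consistent assignments:
  Ulric=knight, Pia=knight, Xiu=knave
  Ulric=knave, Pia=knight, Xiu=knave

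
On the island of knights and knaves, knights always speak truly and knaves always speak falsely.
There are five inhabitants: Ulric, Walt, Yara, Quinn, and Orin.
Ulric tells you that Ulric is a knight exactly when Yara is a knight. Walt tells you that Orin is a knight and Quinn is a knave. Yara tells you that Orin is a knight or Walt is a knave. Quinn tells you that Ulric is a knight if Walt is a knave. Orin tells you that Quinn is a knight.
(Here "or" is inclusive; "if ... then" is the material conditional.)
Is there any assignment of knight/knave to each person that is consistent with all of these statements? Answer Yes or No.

Yes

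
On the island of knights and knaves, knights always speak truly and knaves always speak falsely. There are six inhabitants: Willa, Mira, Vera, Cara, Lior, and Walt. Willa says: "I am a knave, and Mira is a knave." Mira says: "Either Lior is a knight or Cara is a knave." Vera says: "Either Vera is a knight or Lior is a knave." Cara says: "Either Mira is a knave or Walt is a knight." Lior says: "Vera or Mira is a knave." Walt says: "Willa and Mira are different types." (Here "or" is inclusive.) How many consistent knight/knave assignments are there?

1

Consistent assignments:
  Willa=knave, Mira=knight, Vera=knave, Cara=knight, Lior=knight, Walt=knight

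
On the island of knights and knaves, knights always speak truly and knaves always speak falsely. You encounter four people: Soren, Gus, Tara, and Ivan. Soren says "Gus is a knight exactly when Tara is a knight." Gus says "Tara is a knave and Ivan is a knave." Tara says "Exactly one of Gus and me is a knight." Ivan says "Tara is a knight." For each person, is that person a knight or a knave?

Soren is a knave, Gus is a knave, Tara is a knight, and Ivan is a knight.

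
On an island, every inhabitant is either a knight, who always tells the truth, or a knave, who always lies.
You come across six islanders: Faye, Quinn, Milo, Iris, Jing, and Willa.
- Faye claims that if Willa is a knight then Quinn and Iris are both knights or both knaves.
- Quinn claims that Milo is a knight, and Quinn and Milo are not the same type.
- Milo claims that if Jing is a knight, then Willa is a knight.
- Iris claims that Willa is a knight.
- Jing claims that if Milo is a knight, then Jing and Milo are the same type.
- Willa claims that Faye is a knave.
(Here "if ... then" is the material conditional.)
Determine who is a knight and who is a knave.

Faye is a knight, Quinn is a knave, Milo is a knave, Iris is a knave, Jing is a knight, and Willa is a knave.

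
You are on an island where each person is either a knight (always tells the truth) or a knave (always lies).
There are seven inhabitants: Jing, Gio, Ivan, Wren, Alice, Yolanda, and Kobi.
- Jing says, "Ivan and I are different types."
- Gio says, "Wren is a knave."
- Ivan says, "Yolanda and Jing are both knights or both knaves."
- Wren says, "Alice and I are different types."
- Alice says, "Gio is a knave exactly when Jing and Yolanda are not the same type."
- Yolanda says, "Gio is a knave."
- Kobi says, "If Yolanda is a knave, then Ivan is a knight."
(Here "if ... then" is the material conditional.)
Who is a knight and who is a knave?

Jing is a knight, Gio is a knight, Ivan is a knave, Wren is a knave, Alice is a knave, Yolanda is a knave, and Kobi is a knave.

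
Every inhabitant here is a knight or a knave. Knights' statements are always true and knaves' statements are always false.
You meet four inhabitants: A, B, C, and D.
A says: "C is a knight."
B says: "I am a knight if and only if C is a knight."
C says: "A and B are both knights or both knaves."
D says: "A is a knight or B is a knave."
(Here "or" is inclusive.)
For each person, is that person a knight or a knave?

A is a knight, B is a knight, C is a knight, and D is a knight.

A (knight): "C is a knight" — True. ✓
B is a knight; "I am a knight if and only if C is a knight" is True, as required.
C is a knight; "A and B are both knights or both knaves" is True, as required.
D is a knight; "A is a knight or B is a knave" is True, as required.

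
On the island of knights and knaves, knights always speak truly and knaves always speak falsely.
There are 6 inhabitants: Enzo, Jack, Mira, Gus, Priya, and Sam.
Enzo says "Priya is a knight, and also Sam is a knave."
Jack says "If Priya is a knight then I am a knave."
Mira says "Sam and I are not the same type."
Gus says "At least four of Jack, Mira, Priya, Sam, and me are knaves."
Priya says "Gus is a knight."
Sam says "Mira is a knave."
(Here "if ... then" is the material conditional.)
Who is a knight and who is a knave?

Enzo is a knave, Jack is a knight, Mira is a knight, Gus is a knave, Priya is a knave, and Sam is a knave.

Enzo is a knave, and the claim "Priya is a knight, and also Sam is a knave" is indeed false.
Jack is a knight; "if Priya is a knight then I am a knave" is true, as required.
Mira (knight): "Sam and I are not the same type" — true. ✓
Gus is a knave, so "at least four of Jack, Mira, Priya, Sam, and me are knaves" must be false — and it is.
Priya (knave): "Gus is a knight" — false. ✓
Since Sam is a knave, "Mira is a knave" needs to be false, which holds.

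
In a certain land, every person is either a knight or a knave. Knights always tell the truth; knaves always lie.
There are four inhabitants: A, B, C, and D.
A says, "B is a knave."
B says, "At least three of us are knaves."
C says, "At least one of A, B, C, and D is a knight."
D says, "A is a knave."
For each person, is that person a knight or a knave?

A is a knight, B is a knave, C is a knight, and D is a knave.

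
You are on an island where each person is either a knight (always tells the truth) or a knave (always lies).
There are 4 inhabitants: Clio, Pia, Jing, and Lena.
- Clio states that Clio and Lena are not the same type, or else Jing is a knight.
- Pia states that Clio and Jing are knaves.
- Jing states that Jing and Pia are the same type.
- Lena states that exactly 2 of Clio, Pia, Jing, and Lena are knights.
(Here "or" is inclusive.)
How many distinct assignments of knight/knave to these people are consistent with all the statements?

1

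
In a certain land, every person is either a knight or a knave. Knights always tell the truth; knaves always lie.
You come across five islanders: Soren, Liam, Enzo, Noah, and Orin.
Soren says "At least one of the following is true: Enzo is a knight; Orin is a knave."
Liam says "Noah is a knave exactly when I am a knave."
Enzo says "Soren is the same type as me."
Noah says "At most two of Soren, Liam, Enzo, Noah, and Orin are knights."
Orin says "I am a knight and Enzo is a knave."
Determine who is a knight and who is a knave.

Soren is a knight, so "at least one of the following is true: Enzo is a knight; Orin is a knave" must be True — and it is.
Liam is a knave, so "Noah is a knave exactly when I am a knave" must be False — and it is.
Enzo is a knave; "Soren is the same type as me" is False, as required.
As a knight, Noah's statement "at most two of Soren, Liam, Enzo, Noah, and Orin are knights" should be True; it is.
Since Orin is a knave, "I am a knight and Enzo is a knave" needs to be False, which holds.

Soren is a knight, Liam is a knave, Enzo is a knave, Noah is a knight, and Orin is a knave.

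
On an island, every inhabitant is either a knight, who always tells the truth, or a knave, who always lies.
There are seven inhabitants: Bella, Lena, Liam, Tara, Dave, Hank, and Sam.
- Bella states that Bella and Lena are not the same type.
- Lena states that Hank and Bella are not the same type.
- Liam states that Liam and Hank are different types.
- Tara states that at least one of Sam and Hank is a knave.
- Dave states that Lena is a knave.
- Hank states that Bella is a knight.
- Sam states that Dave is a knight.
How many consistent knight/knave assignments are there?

2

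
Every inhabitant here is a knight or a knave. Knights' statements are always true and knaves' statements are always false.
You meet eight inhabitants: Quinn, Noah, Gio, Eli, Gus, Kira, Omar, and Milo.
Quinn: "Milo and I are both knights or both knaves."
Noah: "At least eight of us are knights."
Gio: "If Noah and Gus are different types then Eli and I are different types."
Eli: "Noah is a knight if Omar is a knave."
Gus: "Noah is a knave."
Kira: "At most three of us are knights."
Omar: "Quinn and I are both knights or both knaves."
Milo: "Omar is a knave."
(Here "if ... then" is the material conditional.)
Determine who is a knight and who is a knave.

Quinn is a knight, Noah is a knave, Gio is a knight, Eli is a knave, Gus is a knight, Kira is a knave, Omar is a knave, and Milo is a knight.

Quinn is a knight, so "Milo and I are both knights or both knaves" must be True — and it is.
Noah is a knave, and the claim "at least eight of us are knights" is indeed False.
As a knight, Gio's statement "if Noah and Gus are different types then Eli and I are different types" should be True; it is.
As a knave, Eli's statement "Noah is a knight if Omar is a knave" should be False; it is.
Gus (knight): "Noah is a knave" — True. ✓
Kira is a knave, and the claim "at most three of us are knights" is indeed False.
Omar is a knave; "Quinn and I are both knights or both knaves" is False, as required.
Milo is a knight, and the claim "Omar is a knave" is indeed True.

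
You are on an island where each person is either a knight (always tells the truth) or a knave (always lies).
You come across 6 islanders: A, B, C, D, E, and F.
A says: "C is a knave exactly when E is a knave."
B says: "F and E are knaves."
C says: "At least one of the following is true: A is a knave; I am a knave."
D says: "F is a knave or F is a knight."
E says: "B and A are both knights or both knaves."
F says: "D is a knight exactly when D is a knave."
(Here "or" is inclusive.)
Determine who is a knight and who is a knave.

A (knave): "C is a knave exactly when E is a knave" — False. ✓
As a knight, B's statement "F and E are knaves" should be true; it is.
As a knight, C's statement "at least one of the following is true: A is a knave; I am a knave" should be true; it is.
D is a knight; "F is a knave or F is a knight" is true, as required.
E is a knave, so "B and A are both knights or both knaves" must be False — and it is.
F is a knave; "D is a knight exactly when D is a knave" is False, as required.

A is a knave, B is a knight, C is a knight, D is a knight, E is a knave, and F is a knave.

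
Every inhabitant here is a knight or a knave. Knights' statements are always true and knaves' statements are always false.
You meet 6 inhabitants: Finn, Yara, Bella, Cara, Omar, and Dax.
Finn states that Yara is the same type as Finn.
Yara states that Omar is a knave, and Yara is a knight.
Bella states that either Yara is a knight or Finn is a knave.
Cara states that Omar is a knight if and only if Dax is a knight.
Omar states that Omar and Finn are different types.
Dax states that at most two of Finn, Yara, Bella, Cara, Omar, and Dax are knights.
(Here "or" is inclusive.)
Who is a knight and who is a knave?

Finn is a knave; "Yara is the same type as Finn" is False, as required.
As a knight, Yara's statement "Omar is a knave, and Yara is a knight" should be True; it is.
Since Bella is a knight, "either Yara is a knight or Finn is a knave" needs to be True, which holds.
Cara is a knight, so "Omar is a knight if and only if Dax is a knight" must be True — and it is.
As a knave, Omar's statement "Omar and Finn are different types" should be False; it is.
Since Dax is a knave, "at most two of Finn, Yara, Bella, Cara, Omar, and Dax are knights" needs to be False, which holds.

Finn is a knave, Yara is a knight, Bella is a knight, Cara is a knight, Omar is a knave, and Dax is a knave.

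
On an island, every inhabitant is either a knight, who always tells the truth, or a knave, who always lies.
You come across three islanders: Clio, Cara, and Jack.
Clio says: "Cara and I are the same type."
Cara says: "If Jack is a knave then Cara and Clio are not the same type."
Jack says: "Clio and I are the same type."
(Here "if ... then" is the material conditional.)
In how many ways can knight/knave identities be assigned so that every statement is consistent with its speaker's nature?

1

Consistent assignments:
  Clio=knight, Cara=knight, Jack=knight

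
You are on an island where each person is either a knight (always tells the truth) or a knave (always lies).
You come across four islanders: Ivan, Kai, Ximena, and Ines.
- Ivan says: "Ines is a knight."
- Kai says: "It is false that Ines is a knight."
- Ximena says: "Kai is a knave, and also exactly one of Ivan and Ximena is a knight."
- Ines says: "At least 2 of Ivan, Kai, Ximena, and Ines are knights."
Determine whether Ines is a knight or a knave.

Ines is a knave.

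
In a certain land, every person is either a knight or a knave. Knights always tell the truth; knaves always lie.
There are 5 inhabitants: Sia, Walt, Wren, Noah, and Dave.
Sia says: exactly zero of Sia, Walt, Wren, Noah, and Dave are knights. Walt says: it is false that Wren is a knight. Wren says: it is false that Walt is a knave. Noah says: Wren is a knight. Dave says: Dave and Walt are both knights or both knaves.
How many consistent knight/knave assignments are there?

0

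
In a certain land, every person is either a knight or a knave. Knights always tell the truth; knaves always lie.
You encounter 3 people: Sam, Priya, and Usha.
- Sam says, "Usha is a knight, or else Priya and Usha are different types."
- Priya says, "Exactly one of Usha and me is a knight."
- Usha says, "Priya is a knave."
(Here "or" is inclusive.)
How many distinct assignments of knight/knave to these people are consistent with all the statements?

1

Consistent assignments:
  Sam=knight, Priya=knight, Usha=knave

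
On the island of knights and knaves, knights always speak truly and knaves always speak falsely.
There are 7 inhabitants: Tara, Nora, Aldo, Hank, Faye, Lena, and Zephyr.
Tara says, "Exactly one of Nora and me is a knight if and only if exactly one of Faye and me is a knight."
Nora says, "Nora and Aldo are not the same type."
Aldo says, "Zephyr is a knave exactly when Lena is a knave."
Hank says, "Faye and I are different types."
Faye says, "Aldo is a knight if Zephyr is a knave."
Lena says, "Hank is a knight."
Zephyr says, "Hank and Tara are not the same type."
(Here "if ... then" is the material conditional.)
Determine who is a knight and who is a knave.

Tara is a knight, Nora is a knave, Aldo is a knave, Hank is a knight, Faye is a knave, Lena is a knight, and Zephyr is a knave.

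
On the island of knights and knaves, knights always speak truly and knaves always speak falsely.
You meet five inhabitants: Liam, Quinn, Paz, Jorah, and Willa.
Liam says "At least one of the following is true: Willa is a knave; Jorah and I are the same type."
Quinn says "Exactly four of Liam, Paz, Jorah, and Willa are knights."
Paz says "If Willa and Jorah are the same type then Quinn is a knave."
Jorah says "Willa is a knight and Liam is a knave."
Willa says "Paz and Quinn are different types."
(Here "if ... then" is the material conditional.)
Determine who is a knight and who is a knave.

Suppose Liam is a knight. Then Liam's statement "at least one of the following is true: Willa is a knave; Jorah and I are the same type" would have to be true. Checking the 16 ways to assign the others, none is consistent with every speaker.
(For instance, with Quinn=knave, Paz=knight, Jorah=knight, Willa=knight, Quinn's claim "exactly four of Liam, Paz, Jorah, and Willa are knights" comes out true where it would need to be false.)
So Liam must be a knave, making "at least one of the following is true: Willa is a knave; Jorah and I are the same type" false. Taking Liam=knave, Quinn=knave, Paz=knight, Jorah=knight, Willa=knight, each remaining statement checks out:
  Quinn (knave): "exactly four of Liam, Paz, Jorah, and Willa are knights" — false. ✓
  Paz (knight): "if Willa and Jorah are the same type then Quinn is a knave" — true. ✓
  Jorah (knight): "Willa is a knight and Liam is a knave" — true. ✓
  Willa (knight): "Paz and Quinn are different types" — true. ✓
This is the unique consistent assignment.

Liam is a knave, Quinn is a knave, Paz is a knight, Jorah is a knight, and Willa is a knight.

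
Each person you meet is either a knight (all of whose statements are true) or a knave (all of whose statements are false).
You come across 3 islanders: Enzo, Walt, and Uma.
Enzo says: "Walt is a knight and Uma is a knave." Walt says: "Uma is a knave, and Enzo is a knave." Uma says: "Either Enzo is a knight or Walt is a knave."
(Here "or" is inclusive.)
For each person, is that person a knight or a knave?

Knights: Uma. Knaves: Enzo and Walt.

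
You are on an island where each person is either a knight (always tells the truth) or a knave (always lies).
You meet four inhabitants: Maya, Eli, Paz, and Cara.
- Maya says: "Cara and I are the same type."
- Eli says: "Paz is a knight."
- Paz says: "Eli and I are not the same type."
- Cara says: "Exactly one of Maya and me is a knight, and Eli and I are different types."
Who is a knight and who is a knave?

Maya is a knave, Eli is a knave, Paz is a knave, and Cara is a knight.

Maya is a knave, so "Cara and I are the same type" must be False — and it is.
Eli is a knave; "Paz is a knight" is False, as required.
Paz is a knave, so "Eli and I are not the same type" must be False — and it is.
Since Cara is a knight, "exactly one of Maya and me is a knight, and Eli and I are different types" needs to be True, which holds.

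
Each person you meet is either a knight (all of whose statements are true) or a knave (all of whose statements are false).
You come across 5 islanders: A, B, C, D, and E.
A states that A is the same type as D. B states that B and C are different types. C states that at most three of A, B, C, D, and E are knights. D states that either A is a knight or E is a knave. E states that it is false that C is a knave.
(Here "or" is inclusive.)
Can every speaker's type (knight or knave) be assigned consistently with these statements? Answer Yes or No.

No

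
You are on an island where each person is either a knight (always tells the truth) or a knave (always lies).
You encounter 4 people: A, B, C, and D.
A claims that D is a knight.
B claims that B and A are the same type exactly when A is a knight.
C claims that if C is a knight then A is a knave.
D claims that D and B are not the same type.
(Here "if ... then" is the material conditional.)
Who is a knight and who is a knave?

A is a knave, B is a knave, C is a knight, and D is a knave.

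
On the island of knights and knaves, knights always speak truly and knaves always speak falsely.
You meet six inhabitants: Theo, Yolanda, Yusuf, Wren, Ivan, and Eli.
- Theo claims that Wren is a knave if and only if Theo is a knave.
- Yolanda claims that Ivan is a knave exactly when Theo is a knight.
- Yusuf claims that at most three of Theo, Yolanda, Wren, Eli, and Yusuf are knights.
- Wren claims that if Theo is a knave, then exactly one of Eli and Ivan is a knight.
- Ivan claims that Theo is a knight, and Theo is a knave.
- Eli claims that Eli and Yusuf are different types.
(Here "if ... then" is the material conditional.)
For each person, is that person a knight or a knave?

Theo is a knight, so "Wren is a knave if and only if Theo is a knave" must be True — and it is.
Yolanda is a knight, so "Ivan is a knave exactly when Theo is a knight" must be True — and it is.
Yusuf is a knave, and the claim "at most three of Theo, Yolanda, Wren, Eli, and Yusuf are knights" is indeed false.
Wren is a knight; "if Theo is a knave, then exactly one of Eli and Ivan is a knight" is True, as required.
Since Ivan is a knave, "Theo is a knight, and Theo is a knave" needs to be false, which holds.
Eli (knight): "Eli and Yusuf are different types" — True. ✓

Theo is a knight, Yolanda is a knight, Yusuf is a knave, Wren is a knight, Ivan is a knave, and Eli is a knight.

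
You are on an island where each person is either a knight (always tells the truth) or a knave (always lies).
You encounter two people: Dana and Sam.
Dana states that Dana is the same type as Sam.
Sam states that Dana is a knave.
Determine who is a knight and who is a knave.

Suppose Dana is a knight. Then Dana's statement "Dana is the same type as Sam" would have to be true. Checking the 2 ways to assign the others, none is consistent with every speaker.
(For instance, with Sam=knight, Sam's claim "Dana is a knave" comes out false where it would need to be true.)
So Dana must be a knave, making "Dana is the same type as Sam" false. Taking Dana=knave, Sam=knight, each remaining statement checks out:
  Sam (knight): "Dana is a knave" — true. ✓
This is the unique consistent assignment.

Knights: Sam. Knaves: Dana.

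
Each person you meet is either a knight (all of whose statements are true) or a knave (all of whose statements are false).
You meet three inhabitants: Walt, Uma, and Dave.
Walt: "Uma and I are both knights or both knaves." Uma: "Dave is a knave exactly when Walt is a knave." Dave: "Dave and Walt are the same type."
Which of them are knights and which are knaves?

Since Walt is a knight, "Uma and I are both knights or both knaves" needs to be True, which holds.
Uma is a knight, so "Dave is a knave exactly when Walt is a knave" must be True — and it is.
Dave is a knight, and the claim "Dave and Walt are the same type" is indeed True.

Walt is a knight, Uma is a knight, and Dave is a knight.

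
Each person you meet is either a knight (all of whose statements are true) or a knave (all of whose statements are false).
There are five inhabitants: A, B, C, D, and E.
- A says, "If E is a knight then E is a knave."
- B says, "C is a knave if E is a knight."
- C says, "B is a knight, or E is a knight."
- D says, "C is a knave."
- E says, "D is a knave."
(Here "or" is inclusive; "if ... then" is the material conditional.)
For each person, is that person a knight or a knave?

A is a knave; "if E is a knight then E is a knave" is false, as required.
B is a knave, and the claim "C is a knave if E is a knight" is indeed false.
Since C is a knight, "B is a knight, or E is a knight" needs to be True, which holds.
Since D is a knave, "C is a knave" needs to be false, which holds.
E is a knight, and the claim "D is a knave" is indeed True.

Knights: C and E. Knaves: A, B, and D.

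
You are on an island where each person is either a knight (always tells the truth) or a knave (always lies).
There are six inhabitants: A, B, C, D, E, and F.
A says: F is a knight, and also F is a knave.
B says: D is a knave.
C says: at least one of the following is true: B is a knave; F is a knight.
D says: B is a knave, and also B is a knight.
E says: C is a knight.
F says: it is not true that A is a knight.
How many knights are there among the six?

4

The unique consistent assignment is A=knave, B=knight, C=knight, D=knave, E=knight, F=knight.
That has 4 knights.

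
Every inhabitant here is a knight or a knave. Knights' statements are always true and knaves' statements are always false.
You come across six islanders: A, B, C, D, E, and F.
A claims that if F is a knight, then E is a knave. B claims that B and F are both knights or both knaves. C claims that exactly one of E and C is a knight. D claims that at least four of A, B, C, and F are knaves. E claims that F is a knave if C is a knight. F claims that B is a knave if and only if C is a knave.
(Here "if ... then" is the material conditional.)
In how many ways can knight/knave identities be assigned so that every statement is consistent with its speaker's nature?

1

Consistent assignments:
  A=knight, B=knight, C=knight, D=knave, E=knave, F=knight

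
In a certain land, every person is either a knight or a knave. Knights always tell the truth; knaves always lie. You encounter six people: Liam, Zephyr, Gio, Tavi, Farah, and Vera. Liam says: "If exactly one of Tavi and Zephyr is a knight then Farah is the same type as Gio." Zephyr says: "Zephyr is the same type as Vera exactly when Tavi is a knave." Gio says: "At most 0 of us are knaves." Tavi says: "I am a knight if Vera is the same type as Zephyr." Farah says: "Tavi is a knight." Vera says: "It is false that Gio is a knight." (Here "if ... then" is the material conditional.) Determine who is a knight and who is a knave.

As a knight, Liam's statement "if exactly one of Tavi and Zephyr is a knight then Farah is the same type as Gio" should be True; it is.
Zephyr is a knight, and the claim "Zephyr is the same type as Vera exactly when Tavi is a knave" is indeed True.
Gio is a knave; "at most 0 of us are knaves" is False, as required.
Tavi is a knave; "I am a knight if Vera is the same type as Zephyr" is False, as required.
Farah is a knave, so "Tavi is a knight" must be False — and it is.
Vera is a knight; "it is false that Gio is a knight" is True, as required.

Liam is a knight, Zephyr is a knight, Gio is a knave, Tavi is a knave, Farah is a knave, and Vera is a knight.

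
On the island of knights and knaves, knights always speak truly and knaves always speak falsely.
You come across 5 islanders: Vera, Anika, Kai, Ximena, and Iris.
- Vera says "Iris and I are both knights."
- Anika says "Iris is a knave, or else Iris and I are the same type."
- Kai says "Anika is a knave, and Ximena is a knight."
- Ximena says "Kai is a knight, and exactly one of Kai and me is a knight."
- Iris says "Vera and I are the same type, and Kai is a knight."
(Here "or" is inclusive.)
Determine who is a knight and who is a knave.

Vera is a knave; "Iris and I are both knights" is false, as required.
Since Anika is a knight, "Iris is a knave, or else Iris and I are the same type" needs to be True, which holds.
Kai is a knave, and the claim "Anika is a knave, and Ximena is a knight" is indeed false.
As a knave, Ximena's statement "Kai is a knight, and exactly one of Kai and me is a knight" should be false; it is.
Iris is a knave; "Vera and I are the same type, and Kai is a knight" is false, as required.

Knights: Anika. Knaves: Vera, Kai, Ximena, and Iris.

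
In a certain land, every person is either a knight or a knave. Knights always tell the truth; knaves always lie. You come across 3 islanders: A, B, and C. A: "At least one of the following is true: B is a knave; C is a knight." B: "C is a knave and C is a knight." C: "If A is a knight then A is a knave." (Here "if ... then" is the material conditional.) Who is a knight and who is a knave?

A is a knight, B is a knave, and C is a knave.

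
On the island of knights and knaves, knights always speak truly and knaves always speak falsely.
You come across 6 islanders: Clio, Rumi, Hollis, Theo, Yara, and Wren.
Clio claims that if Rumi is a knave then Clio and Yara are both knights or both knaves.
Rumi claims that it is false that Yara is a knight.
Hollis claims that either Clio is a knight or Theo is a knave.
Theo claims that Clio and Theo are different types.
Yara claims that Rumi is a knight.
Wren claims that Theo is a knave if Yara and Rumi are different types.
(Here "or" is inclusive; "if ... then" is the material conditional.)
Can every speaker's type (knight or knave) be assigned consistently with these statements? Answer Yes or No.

No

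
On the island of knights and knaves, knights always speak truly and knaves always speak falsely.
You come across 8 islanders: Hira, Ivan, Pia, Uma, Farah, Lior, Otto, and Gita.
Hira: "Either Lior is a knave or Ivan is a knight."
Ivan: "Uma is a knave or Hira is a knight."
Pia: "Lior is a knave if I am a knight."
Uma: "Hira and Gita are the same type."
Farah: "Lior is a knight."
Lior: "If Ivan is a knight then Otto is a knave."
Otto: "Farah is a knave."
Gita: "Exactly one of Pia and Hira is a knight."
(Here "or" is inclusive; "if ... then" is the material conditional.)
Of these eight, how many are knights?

The unique consistent assignment is Hira=knight, Ivan=knight, Pia=knight, Uma=knave, Farah=knave, Lior=knave, Otto=knight, Gita=knave.
That has 4 knights.

4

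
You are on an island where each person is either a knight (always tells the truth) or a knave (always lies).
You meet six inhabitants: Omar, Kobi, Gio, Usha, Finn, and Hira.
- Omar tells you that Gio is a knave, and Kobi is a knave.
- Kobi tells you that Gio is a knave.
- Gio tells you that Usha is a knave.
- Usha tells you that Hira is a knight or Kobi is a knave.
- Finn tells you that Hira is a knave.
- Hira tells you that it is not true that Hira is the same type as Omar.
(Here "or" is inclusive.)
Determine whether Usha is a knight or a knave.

Consistent assignments: {Omar=knave, Kobi=knight, Gio=knave, Usha=knight, Finn=knave, Hira=knight}
In every consistent assignment, Usha is a knight.

Usha is a knight.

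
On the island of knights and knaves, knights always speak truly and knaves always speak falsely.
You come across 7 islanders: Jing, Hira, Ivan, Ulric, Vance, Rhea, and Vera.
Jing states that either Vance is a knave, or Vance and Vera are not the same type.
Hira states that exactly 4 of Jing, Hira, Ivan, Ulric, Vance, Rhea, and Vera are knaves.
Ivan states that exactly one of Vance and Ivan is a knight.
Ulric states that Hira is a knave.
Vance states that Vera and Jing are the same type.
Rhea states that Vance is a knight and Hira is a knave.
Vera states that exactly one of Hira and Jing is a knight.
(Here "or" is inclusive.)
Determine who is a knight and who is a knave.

Jing is a knight, Hira is a knight, Ivan is a knight, Ulric is a knave, Vance is a knave, Rhea is a knave, and Vera is a knave.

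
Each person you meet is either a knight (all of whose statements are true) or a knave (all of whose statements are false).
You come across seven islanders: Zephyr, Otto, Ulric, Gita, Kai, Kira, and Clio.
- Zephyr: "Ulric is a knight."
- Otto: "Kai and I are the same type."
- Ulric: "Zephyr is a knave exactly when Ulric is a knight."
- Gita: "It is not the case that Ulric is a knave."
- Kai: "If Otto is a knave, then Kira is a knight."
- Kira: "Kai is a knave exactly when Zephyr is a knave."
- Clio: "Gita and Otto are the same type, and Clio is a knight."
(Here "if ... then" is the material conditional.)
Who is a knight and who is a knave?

Zephyr (knave): "Ulric is a knight" — False. ✓
Since Otto is a knight, "Kai and I are the same type" needs to be True, which holds.
Ulric is a knave, so "Zephyr is a knave exactly when Ulric is a knight" must be False — and it is.
Gita is a knave; "it is not the case that Ulric is a knave" is False, as required.
Kai is a knight; "if Otto is a knave, then Kira is a knight" is True, as required.
Kira is a knave, so "Kai is a knave exactly when Zephyr is a knave" must be False — and it is.
Clio is a knave; "Gita and Otto are the same type, and Clio is a knight" is False, as required.

Zephyr is a knave, Otto is a knight, Ulric is a knave, Gita is a knave, Kai is a knight, Kira is a knave, and Clio is a knave.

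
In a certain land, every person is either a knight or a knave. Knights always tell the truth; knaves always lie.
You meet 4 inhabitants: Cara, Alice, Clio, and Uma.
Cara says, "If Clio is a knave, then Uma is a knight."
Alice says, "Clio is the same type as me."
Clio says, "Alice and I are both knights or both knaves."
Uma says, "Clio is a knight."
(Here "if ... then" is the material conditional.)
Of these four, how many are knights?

The unique consistent assignment is Cara=knight, Alice=knight, Clio=knight, Uma=knight.
That has 4 knights.

4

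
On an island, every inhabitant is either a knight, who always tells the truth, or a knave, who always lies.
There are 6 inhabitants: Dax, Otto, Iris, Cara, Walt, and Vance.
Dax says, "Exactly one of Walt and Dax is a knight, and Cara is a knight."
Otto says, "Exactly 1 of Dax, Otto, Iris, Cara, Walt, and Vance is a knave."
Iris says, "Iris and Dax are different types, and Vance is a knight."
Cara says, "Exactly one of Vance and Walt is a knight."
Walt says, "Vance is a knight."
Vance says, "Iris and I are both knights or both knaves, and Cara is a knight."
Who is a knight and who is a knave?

Dax is a knave, Otto is a knave, Iris is a knave, Cara is a knave, Walt is a knave, and Vance is a knave.

Since Dax is a knave, "exactly one of Walt and Dax is a knight, and Cara is a knight" needs to be False, which holds.
Otto is a knave; "exactly 1 of Dax, Otto, Iris, Cara, Walt, and Vance is a knave" is False, as required.
Since Iris is a knave, "Iris and Dax are different types, and Vance is a knight" needs to be False, which holds.
Cara is a knave, so "exactly one of Vance and Walt is a knight" must be False — and it is.
Since Walt is a knave, "Vance is a knight" needs to be False, which holds.
Vance is a knave, and the claim "Iris and I are both knights or both knaves, and Cara is a knight" is indeed False.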